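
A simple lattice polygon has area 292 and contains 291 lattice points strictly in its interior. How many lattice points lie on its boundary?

4

Pick's theorem gives A = I + B/2 − 1, so B = 2(A − I + 1) = 2(292 − 291 + 1) = 4.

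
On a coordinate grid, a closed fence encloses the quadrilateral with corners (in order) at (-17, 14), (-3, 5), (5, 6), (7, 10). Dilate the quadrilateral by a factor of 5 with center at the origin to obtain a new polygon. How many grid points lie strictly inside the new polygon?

Using the shoelace formula, 2A = |((-17)·5 − (-3)·14) + ((-3)·6 − 5·5) + (5·10 − 7·6) + (7·14 − (-17)·10)| = 190, so the area is 95.
Along each edge there are gcd(|Δx|,|Δy|)+1 lattice points, so counting each shared vertex once the boundary has gcd(14,9) + gcd(8,1) + gcd(2,4) + gcd(24,4) = 1+1+2+4 = 8.
Scaling by 5 multiplies the area by 5² = 25 (so the new area is 2375) and multiplies the boundary lattice-point count by 5, giving 40.
By Pick's theorem, the interior count of the dilated polygon is 2375 − 40/2 + 1 = 2356.

2356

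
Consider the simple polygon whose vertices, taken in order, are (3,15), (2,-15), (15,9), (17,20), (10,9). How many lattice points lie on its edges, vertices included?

5

Along each edge there are gcd(|Δx|,|Δy|)+1 lattice points, so counting each shared vertex once the boundary has gcd(1,30) + gcd(13,24) + gcd(2,11) + gcd(7,11) + gcd(7,6) = 1+1+1+1+1 = 5.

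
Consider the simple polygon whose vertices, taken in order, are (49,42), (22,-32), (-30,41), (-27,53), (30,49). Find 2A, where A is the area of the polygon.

7087

By the shoelace formula, twice the signed area is |[49·(-32) − 22·42] + [22·41 − (-30)·(-32)] + [(-30)·53 − (-27)·41] + [(-27)·49 − 30·53] + [30·42 − 49·49]| = 7087, so the area is 7087/2.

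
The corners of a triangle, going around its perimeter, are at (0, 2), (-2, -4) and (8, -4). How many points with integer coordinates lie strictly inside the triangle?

24

By the shoelace formula, twice the signed area is |(0·(-4) − (-2)·2) + ((-2)·(-4) − 8·(-4)) + (8·2 − 0·(-4))| = 60, so the area is 30.
Summing gcd(|Δx|,|Δy|) over the edges gives the boundary count: gcd(2,6) + gcd(10,0) + gcd(8,6) = 2+10+2 = 14.
By Pick's theorem A = I + B/2 − 1, so I = 30 − 14/2 + 1 = 24.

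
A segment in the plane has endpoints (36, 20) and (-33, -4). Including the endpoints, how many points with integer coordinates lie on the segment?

4

The number of lattice points on a segment between lattice points is gcd(|Δx|,|Δy|) + 1 = gcd(69,24) + 1 = 3 + 1 = 4.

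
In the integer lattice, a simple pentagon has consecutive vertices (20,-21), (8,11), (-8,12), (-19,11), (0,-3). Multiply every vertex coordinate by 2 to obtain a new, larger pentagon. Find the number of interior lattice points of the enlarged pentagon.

The shoelace formula gives twice the area as |[20·11 − 8·(-21)] + [8·12 − (-8)·11] + [(-8)·11 − (-19)·12] + [(-19)·(-3) − 0·11] + [0·(-21) − 20·(-3)]| = 829, so the area is 414.5.
The number of boundary lattice points is Σ gcd(|Δx|,|Δy|) = gcd(12,32) + gcd(16,1) + gcd(11,1) + gcd(19,14) + gcd(20,18) = 4+1+1+1+2 = 9.
Scaling by 2 multiplies the area by 2² = 4 (so the new area is 1658) and multiplies the boundary lattice-point count by 2, giving 18.
By Pick's theorem, the interior count of the dilated polygon is 1658 − 18/2 + 1 = 1650.

1650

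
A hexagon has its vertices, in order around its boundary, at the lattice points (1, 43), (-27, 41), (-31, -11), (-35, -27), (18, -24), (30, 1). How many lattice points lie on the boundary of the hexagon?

The number of boundary lattice points is Σ gcd(|Δx|,|Δy|) = gcd(28,2) + gcd(4,52) + gcd(4,16) + gcd(53,3) + gcd(12,25) + gcd(29,42) = 2+4+4+1+1+1 = 13.

13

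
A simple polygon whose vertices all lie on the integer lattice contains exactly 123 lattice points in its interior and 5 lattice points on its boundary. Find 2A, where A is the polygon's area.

249

By Pick's theorem, A = I + B/2 − 1 = 123 + 5/2 − 1 = 249/2.
Hence 2A = 249.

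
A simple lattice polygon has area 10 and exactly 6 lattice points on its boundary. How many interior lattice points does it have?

8

Pick's theorem A = I + B/2 − 1 rearranges to I = A − B/2 + 1 = 10 − 6/2 + 1 = 8.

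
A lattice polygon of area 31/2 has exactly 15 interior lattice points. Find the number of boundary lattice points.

3

Pick's theorem gives A = I + B/2 − 1, so B = 2(A − I + 1) = 2(31/2 − 15 + 1) = 3.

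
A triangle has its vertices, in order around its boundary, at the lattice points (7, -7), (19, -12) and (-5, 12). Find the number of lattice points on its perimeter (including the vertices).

26

Along each edge there are gcd(|Δx|,|Δy|)+1 lattice points, so counting each shared vertex once the boundary has gcd(12,5) + gcd(24,24) + gcd(12,19) = 1+24+1 = 26.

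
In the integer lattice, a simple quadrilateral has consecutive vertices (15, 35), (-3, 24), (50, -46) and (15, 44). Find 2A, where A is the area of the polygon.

Using the shoelace formula, 2A = |[15·24 − (-3)·35] + [(-3)·(-46) − 50·24] + [50·44 − 15·(-46)] + [15·35 − 15·44]| = 2158, so the area is 1079.

2158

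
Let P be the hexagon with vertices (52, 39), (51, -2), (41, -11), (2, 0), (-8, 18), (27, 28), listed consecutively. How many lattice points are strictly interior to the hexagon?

1809

By the shoelace formula, twice the signed area is |[52·(-2) − 51·39] + [51·(-11) − 41·(-2)] + [41·0 − 2·(-11)] + [2·18 − (-8)·0] + [(-8)·28 − 27·18] + [27·39 − 52·28]| = 3627, so the area is 3627/2.
Summing gcd(|Δx|,|Δy|) over the edges gives the boundary count: gcd(1,41) + gcd(10,9) + gcd(39,11) + gcd(10,18) + gcd(35,10) + gcd(25,11) = 1+1+1+2+5+1 = 11.
Pick's theorem gives I = A − B/2 + 1 = 3627/2 − 11/2 + 1 = 1809.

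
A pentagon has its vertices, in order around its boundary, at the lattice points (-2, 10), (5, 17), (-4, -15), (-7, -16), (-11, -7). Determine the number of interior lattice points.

The shoelace formula gives twice the area as |[(-2)·17 − 5·10] + [5·(-15) − (-4)·17] + [(-4)·(-16) − (-7)·(-15)] + [(-7)·(-7) − (-11)·(-16)] + [(-11)·10 − (-2)·(-7)]| = 383, so the area is 191.5.
The number of boundary lattice points is Σ gcd(|Δx|,|Δy|) = gcd(7,7) + gcd(9,32) + gcd(3,1) + gcd(4,9) + gcd(9,17) = 7+1+1+1+1 = 11.
By Pick's theorem A = I + B/2 − 1, so I = 191.5 − 11/2 + 1 = 187.

187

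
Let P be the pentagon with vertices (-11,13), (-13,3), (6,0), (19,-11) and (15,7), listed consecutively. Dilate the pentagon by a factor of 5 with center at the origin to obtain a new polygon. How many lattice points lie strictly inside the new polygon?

The shoelace formula gives twice the area as |((-11)·3 − (-13)·13) + ((-13)·0 − 6·3) + (6·(-11) − 19·0) + (19·7 − 15·(-11)) + (15·13 − (-11)·7)| = 622, so the area is 311.
Along each edge there are gcd(|Δx|,|Δy|)+1 lattice points, so counting each shared vertex once the boundary has gcd(2,10) + gcd(19,3) + gcd(13,11) + gcd(4,18) + gcd(26,6) = 2+1+1+2+2 = 8.
Scaling by 5 multiplies the area by 5² = 25 (so the new area is 7775) and multiplies the boundary lattice-point count by 5, giving 40.
By Pick's theorem, the interior count of the dilated polygon is 7775 − 40/2 + 1 = 7756.

7756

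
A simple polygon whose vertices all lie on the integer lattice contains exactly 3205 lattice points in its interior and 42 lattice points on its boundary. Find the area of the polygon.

3225

By Pick's theorem, A = I + B/2 − 1 = 3205 + 42/2 − 1 = 3225.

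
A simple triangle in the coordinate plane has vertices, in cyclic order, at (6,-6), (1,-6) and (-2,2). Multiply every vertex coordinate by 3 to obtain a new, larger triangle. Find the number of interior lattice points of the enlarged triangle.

160

By the shoelace formula, twice the signed area is |(6·(-6) − 1·(-6)) + (1·2 − (-2)·(-6)) + ((-2)·(-6) − 6·2)| = 40, so the area is 20.
Summing gcd(|Δx|,|Δy|) over the edges gives the boundary count: gcd(5,0) + gcd(3,8) + gcd(8,8) = 5+1+8 = 14.
Scaling by 3 multiplies the area by 3² = 9 (so the new area is 180) and multiplies the boundary lattice-point count by 3, giving 42.
By Pick's theorem, the interior count of the dilated polygon is 180 − 42/2 + 1 = 160.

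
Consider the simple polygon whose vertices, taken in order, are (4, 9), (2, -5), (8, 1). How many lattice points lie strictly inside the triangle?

31

The shoelace formula gives twice the area as |[4·(-5) − 2·9] + [2·1 − 8·(-5)] + [8·9 − 4·1]| = 72, so the area is 36.
The number of boundary lattice points is Σ gcd(|Δx|,|Δy|) = gcd(2,14) + gcd(6,6) + gcd(4,8) = 2+6+4 = 12.
By Pick's theorem A = I + B/2 − 1, so I = 36 − 12/2 + 1 = 31.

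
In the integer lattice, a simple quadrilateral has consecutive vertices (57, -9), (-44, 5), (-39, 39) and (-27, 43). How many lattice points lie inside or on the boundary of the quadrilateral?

2238

By the shoelace formula, twice the signed area is |(57·5 − (-44)·(-9)) + ((-44)·39 − (-39)·5) + ((-39)·43 − (-27)·39) + ((-27)·(-9) − 57·43)| = 4464, so the area is 2232.
Summing gcd(|Δx|,|Δy|) over the edges gives the boundary count: gcd(101,14) + gcd(5,34) + gcd(12,4) + gcd(84,52) = 1+1+4+4 = 10.
Pick's theorem gives I = A − B/2 + 1 = 2232 − 10/2 + 1 = 2228, so the closed region contains I + B = 2228 + 10 = 2238 lattice points.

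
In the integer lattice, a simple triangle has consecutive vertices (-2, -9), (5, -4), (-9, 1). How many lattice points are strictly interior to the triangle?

The shoelace formula gives twice the area as |[(-2)·(-4) − 5·(-9)] + [5·1 − (-9)·(-4)] + [(-9)·(-9) − (-2)·1]| = 105, so the area is 105/2.
Along each edge there are gcd(|Δx|,|Δy|)+1 lattice points, so counting each shared vertex once the boundary has gcd(7,5) + gcd(14,5) + gcd(7,10) = 1+1+1 = 3.
By Pick's theorem A = I + B/2 − 1, so I = 105/2 − 3/2 + 1 = 52.

52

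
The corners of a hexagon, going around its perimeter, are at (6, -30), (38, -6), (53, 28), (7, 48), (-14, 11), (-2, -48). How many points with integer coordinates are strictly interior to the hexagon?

By the shoelace formula, twice the signed area is |[6·(-6) − 38·(-30)] + [38·28 − 53·(-6)] + [53·48 − 7·28] + [7·11 − (-14)·48] + [(-14)·(-48) − (-2)·11] + [(-2)·(-30) − 6·(-48)]| = 6625, so the area is 3312.5.
Summing gcd(|Δx|,|Δy|) over the edges gives the boundary count: gcd(32,24) + gcd(15,34) + gcd(46,20) + gcd(21,37) + gcd(12,59) + gcd(8,18) = 8+1+2+1+1+2 = 15.
By Pick's theorem A = I + B/2 − 1, so I = 3312.5 − 15/2 + 1 = 3306.

3306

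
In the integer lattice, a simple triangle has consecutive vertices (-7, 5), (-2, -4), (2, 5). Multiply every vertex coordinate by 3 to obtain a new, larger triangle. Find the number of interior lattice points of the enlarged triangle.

349

Using the shoelace formula, 2A = |[(-7)·(-4) − (-2)·5] + [(-2)·5 − 2·(-4)] + [2·5 − (-7)·5]| = 81, so the area is 40.5.
The number of boundary lattice points is Σ gcd(|Δx|,|Δy|) = gcd(5,9) + gcd(4,9) + gcd(9,0) = 1+1+9 = 11.
Scaling by 3 multiplies the area by 3² = 9 (so the new area is 364.5) and multiplies the boundary lattice-point count by 3, giving 33.
By Pick's theorem, the interior count of the dilated polygon is 364.5 − 33/2 + 1 = 349.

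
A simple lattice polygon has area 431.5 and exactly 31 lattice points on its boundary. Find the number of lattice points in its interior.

From Pick's theorem, I = A − B/2 + 1 = 431.5 − 31/2 + 1 = 417.

417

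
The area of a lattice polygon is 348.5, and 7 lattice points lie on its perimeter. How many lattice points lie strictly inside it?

From Pick's theorem, I = A − B/2 + 1 = 348.5 − 7/2 + 1 = 346.

346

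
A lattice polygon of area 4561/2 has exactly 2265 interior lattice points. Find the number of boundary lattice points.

Pick's theorem gives A = I + B/2 − 1, so B = 2(A − I + 1) = 2(4561/2 − 2265 + 1) = 33.

33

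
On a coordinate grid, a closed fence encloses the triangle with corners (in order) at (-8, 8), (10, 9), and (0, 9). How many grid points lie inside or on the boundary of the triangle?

The shoelace formula gives twice the area as |((-8)·9 − 10·8) + (10·9 − 0·9) + (0·8 − (-8)·9)| = 10, so the area is 5.
Along each edge there are gcd(|Δx|,|Δy|)+1 lattice points, so counting each shared vertex once the boundary has gcd(18,1) + gcd(10,0) + gcd(8,1) = 1+10+1 = 12.
Pick's theorem gives I = A − B/2 + 1 = 5 − 12/2 + 1 = 0, so the closed region contains I + B = 0 + 12 = 12 lattice points.

12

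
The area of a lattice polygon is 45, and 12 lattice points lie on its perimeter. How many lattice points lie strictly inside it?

Pick's theorem A = I + B/2 − 1 rearranges to I = A − B/2 + 1 = 45 − 12/2 + 1 = 40.

40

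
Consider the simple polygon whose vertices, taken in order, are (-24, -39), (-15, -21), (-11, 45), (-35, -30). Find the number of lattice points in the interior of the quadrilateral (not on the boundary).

The shoelace formula gives twice the area as |((-24)·(-21) − (-15)·(-39)) + ((-15)·45 − (-11)·(-21)) + ((-11)·(-30) − (-35)·45) + ((-35)·(-39) − (-24)·(-30))| = 1563, so the area is 781.5.
Summing gcd(|Δx|,|Δy|) over the edges gives the boundary count: gcd(9,18) + gcd(4,66) + gcd(24,75) + gcd(11,9) = 9+2+3+1 = 15.
Pick's theorem gives I = A − B/2 + 1 = 781.5 − 15/2 + 1 = 775.

775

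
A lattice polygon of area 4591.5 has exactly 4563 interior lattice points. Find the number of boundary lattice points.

Pick's theorem gives A = I + B/2 − 1, so B = 2(A − I + 1) = 2(4591.5 − 4563 + 1) = 59.

59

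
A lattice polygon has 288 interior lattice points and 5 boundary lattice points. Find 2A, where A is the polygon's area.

579

By Pick's theorem, A = I + B/2 − 1 = 288 + 5/2 − 1 = 579/2.
Hence 2A = 579.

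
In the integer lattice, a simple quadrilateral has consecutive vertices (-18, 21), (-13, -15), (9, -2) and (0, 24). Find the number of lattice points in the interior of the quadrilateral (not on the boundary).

Using the shoelace formula, 2A = |((-18)·(-15) − (-13)·21) + ((-13)·(-2) − 9·(-15)) + (9·24 − 0·(-2)) + (0·21 − (-18)·24)| = 1352, so the area is 676.
Summing gcd(|Δx|,|Δy|) over the edges gives the boundary count: gcd(5,36) + gcd(22,13) + gcd(9,26) + gcd(18,3) = 1+1+1+3 = 6.
Pick's theorem gives I = A − B/2 + 1 = 676 − 6/2 + 1 = 674.

674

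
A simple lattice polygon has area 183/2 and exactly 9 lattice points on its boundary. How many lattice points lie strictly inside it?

88

Pick's theorem A = I + B/2 − 1 rearranges to I = A − B/2 + 1 = 183/2 − 9/2 + 1 = 88.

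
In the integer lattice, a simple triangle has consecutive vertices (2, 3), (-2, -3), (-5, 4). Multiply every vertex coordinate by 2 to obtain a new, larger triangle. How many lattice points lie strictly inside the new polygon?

89

Using the shoelace formula, 2A = |[2·(-3) − (-2)·3] + [(-2)·4 − (-5)·(-3)] + [(-5)·3 − 2·4]| = 46, so the area is 23.
Summing gcd(|Δx|,|Δy|) over the edges gives the boundary count: gcd(4,6) + gcd(3,7) + gcd(7,1) = 2+1+1 = 4.
Scaling by 2 multiplies the area by 2² = 4 (so the new area is 92) and multiplies the boundary lattice-point count by 2, giving 8.
By Pick's theorem, the interior count of the dilated polygon is 92 − 8/2 + 1 = 89.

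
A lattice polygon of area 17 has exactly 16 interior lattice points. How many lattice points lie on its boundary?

4

Pick's theorem gives A = I + B/2 − 1, so B = 2(A − I + 1) = 2(17 − 16 + 1) = 4.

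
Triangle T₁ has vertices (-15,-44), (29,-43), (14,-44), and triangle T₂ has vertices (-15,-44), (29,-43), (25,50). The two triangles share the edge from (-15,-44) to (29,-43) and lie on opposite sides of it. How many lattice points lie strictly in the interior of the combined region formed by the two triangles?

The union is the simple quadrilateral with vertices (-15,-44), (14,-44), (29,-43), (25,50) in order.
Using the shoelace formula, 2A = |[(-15)·(-44) − 14·(-44)] + [14·(-43) − 29·(-44)] + [29·50 − 25·(-43)] + [25·(-44) − (-15)·50]| = 4125, so the area is 2062.5.
Summing gcd(|Δx|,|Δy|) over the edges gives the boundary count: gcd(29,0) + gcd(15,1) + gcd(4,93) + gcd(40,94) = 29+1+1+2 = 33.
By Pick's theorem I = A − B/2 + 1 = 2062.5 − 33/2 + 1 = 2047.

2047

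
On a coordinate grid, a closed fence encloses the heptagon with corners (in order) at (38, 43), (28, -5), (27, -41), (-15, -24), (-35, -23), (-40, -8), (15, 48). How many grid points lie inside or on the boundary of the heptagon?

3899

The shoelace formula gives twice the area as |(38·(-5) − 28·43) + (28·(-41) − 27·(-5)) + (27·(-24) − (-15)·(-41)) + ((-15)·(-23) − (-35)·(-24)) + ((-35)·(-8) − (-40)·(-23)) + ((-40)·48 − 15·(-8)) + (15·43 − 38·48)| = 7784, so the area is 3892.
Summing gcd(|Δx|,|Δy|) over the edges gives the boundary count: gcd(10,48) + gcd(1,36) + gcd(42,17) + gcd(20,1) + gcd(5,15) + gcd(55,56) + gcd(23,5) = 2+1+1+1+5+1+1 = 12.
Pick's theorem gives I = A − B/2 + 1 = 3892 − 12/2 + 1 = 3887, so the closed region contains I + B = 3887 + 12 = 3899 lattice points.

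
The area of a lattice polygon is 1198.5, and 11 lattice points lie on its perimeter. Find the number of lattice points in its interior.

1194

From Pick's theorem, I = A − B/2 + 1 = 1198.5 − 11/2 + 1 = 1194.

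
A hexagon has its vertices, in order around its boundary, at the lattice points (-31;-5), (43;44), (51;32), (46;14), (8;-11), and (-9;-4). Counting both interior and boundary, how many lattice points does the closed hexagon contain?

1807

By the shoelace formula, twice the signed area is |((-31)·44 − 43·(-5)) + (43·32 − 51·44) + (51·14 − 46·32) + (46·(-11) − 8·14) + (8·(-4) − (-9)·(-11)) + ((-9)·(-5) − (-31)·(-4))| = 3603, so the area is 3603/2.
Summing gcd(|Δx|,|Δy|) over the edges gives the boundary count: gcd(74,49) + gcd(8,12) + gcd(5,18) + gcd(38,25) + gcd(17,7) + gcd(22,1) = 1+4+1+1+1+1 = 9.
Pick's theorem gives I = A − B/2 + 1 = 3603/2 − 9/2 + 1 = 1798, so the closed region contains I + B = 1798 + 9 = 1807 lattice points.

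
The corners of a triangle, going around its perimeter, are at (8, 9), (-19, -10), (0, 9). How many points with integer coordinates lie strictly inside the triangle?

63

The shoelace formula gives twice the area as |(8·(-10) − (-19)·9) + ((-19)·9 − 0·(-10)) + (0·9 − 8·9)| = 152, so the area is 76.
The number of boundary lattice points is Σ gcd(|Δx|,|Δy|) = gcd(27,19) + gcd(19,19) + gcd(8,0) = 1+19+8 = 28.
Pick's theorem gives I = A − B/2 + 1 = 76 − 28/2 + 1 = 63.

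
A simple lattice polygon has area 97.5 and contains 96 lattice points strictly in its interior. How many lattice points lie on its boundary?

5

Pick's theorem gives A = I + B/2 − 1, so B = 2(A − I + 1) = 2(97.5 − 96 + 1) = 5.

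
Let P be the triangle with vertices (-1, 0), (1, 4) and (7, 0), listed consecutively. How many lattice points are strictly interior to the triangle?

11

Using the shoelace formula, 2A = |[(-1)·4 − 1·0] + [1·0 − 7·4] + [7·0 − (-1)·0]| = 32, so the area is 16.
The number of boundary lattice points is Σ gcd(|Δx|,|Δy|) = gcd(2,4) + gcd(6,4) + gcd(8,0) = 2+2+8 = 12.
Pick's theorem gives I = A − B/2 + 1 = 16 − 12/2 + 1 = 11.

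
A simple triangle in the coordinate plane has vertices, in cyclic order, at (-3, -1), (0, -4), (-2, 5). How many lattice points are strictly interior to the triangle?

Using the shoelace formula, 2A = |[(-3)·(-4) − 0·(-1)] + [0·5 − (-2)·(-4)] + [(-2)·(-1) − (-3)·5]| = 21, so the area is 21/2.
Along each edge there are gcd(|Δx|,|Δy|)+1 lattice points, so counting each shared vertex once the boundary has gcd(3,3) + gcd(2,9) + gcd(1,6) = 3+1+1 = 5.
Pick's theorem gives I = A − B/2 + 1 = 21/2 − 5/2 + 1 = 9.

9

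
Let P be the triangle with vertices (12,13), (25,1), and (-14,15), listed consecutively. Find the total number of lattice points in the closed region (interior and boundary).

146

The shoelace formula gives twice the area as |(12·1 − 25·13) + (25·15 − (-14)·1) + ((-14)·13 − 12·15)| = 286, so the area is 143.
Summing gcd(|Δx|,|Δy|) over the edges gives the boundary count: gcd(13,12) + gcd(39,14) + gcd(26,2) = 1+1+2 = 4.
Pick's theorem gives I = A − B/2 + 1 = 143 − 4/2 + 1 = 142, so the closed region contains I + B = 142 + 4 = 146 lattice points.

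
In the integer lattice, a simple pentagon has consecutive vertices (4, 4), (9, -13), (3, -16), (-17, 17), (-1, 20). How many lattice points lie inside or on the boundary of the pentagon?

415

By the shoelace formula, twice the signed area is |(4·(-13) − 9·4) + (9·(-16) − 3·(-13)) + (3·17 − (-17)·(-16)) + ((-17)·20 − (-1)·17) + ((-1)·4 − 4·20)| = 821, so the area is 410.5.
Summing gcd(|Δx|,|Δy|) over the edges gives the boundary count: gcd(5,17) + gcd(6,3) + gcd(20,33) + gcd(16,3) + gcd(5,16) = 1+3+1+1+1 = 7.
Pick's theorem gives I = A − B/2 + 1 = 410.5 − 7/2 + 1 = 408, so the closed region contains I + B = 408 + 7 = 415 lattice points.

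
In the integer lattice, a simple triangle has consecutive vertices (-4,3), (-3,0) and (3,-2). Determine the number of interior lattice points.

7

The shoelace formula gives twice the area as |[(-4)·0 − (-3)·3] + [(-3)·(-2) − 3·0] + [3·3 − (-4)·(-2)]| = 16, so the area is 8.
The number of boundary lattice points is Σ gcd(|Δx|,|Δy|) = gcd(1,3) + gcd(6,2) + gcd(7,5) = 1+2+1 = 4.
By Pick's theorem A = I + B/2 − 1, so I = 8 − 4/2 + 1 = 7.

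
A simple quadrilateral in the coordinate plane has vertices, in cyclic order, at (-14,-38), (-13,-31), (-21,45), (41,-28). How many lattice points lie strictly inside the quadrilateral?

The shoelace formula gives twice the area as |((-14)·(-31) − (-13)·(-38)) + ((-13)·45 − (-21)·(-31)) + ((-21)·(-28) − 41·45) + (41·(-38) − (-14)·(-28))| = 4503, so the area is 2251.5.
The number of boundary lattice points is Σ gcd(|Δx|,|Δy|) = gcd(1,7) + gcd(8,76) + gcd(62,73) + gcd(55,10) = 1+4+1+5 = 11.
By Pick's theorem A = I + B/2 − 1, so I = 2251.5 − 11/2 + 1 = 2247.

2247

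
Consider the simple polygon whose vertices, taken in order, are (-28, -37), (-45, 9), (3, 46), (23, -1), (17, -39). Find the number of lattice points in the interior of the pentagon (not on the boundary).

3836

By the shoelace formula, twice the signed area is |[(-28)·9 − (-45)·(-37)] + [(-45)·46 − 3·9] + [3·(-1) − 23·46] + [23·(-39) − 17·(-1)] + [17·(-37) − (-28)·(-39)]| = 7676, so the area is 3838.
Along each edge there are gcd(|Δx|,|Δy|)+1 lattice points, so counting each shared vertex once the boundary has gcd(17,46) + gcd(48,37) + gcd(20,47) + gcd(6,38) + gcd(45,2) = 1+1+1+2+1 = 6.
Pick's theorem gives I = A − B/2 + 1 = 3838 − 6/2 + 1 = 3836.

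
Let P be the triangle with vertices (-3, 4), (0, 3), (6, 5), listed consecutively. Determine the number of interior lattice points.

Using the shoelace formula, 2A = |[(-3)·3 − 0·4] + [0·5 − 6·3] + [6·4 − (-3)·5]| = 12, so the area is 6.
The number of boundary lattice points is Σ gcd(|Δx|,|Δy|) = gcd(3,1) + gcd(6,2) + gcd(9,1) = 1+2+1 = 4.
By Pick's theorem A = I + B/2 − 1, so I = 6 − 4/2 + 1 = 5.

5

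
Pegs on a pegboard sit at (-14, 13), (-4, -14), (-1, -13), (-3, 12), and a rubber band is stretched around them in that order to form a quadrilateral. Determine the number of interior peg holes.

The shoelace formula gives twice the area as |((-14)·(-14) − (-4)·13) + ((-4)·(-13) − (-1)·(-14)) + ((-1)·12 − (-3)·(-13)) + ((-3)·13 − (-14)·12)| = 364, so the area is 182.
Summing gcd(|Δx|,|Δy|) over the edges gives the boundary count: gcd(10,27) + gcd(3,1) + gcd(2,25) + gcd(11,1) = 1+1+1+1 = 4.
Pick's theorem gives I = A − B/2 + 1 = 182 − 4/2 + 1 = 181.

181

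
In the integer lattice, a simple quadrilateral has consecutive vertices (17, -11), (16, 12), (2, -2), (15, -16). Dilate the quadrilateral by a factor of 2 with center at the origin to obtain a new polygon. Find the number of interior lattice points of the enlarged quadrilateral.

842

Using the shoelace formula, 2A = |[17·12 − 16·(-11)] + [16·(-2) − 2·12] + [2·(-16) − 15·(-2)] + [15·(-11) − 17·(-16)]| = 429, so the area is 214.5.
Along each edge there are gcd(|Δx|,|Δy|)+1 lattice points, so counting each shared vertex once the boundary has gcd(1,23) + gcd(14,14) + gcd(13,14) + gcd(2,5) = 1+14+1+1 = 17.
Scaling by 2 multiplies the area by 2² = 4 (so the new area is 858) and multiplies the boundary lattice-point count by 2, giving 34.
By Pick's theorem, the interior count of the dilated polygon is 858 − 34/2 + 1 = 842.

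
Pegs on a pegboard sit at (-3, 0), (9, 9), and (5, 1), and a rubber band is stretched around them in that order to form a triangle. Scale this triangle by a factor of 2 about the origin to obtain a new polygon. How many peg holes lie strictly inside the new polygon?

By the shoelace formula, twice the signed area is |((-3)·9 − 9·0) + (9·1 − 5·9) + (5·0 − (-3)·1)| = 60, so the area is 30.
The number of boundary lattice points is Σ gcd(|Δx|,|Δy|) = gcd(12,9) + gcd(4,8) + gcd(8,1) = 3+4+1 = 8.
Scaling by 2 multiplies the area by 2² = 4 (so the new area is 120) and multiplies the boundary lattice-point count by 2, giving 16.
By Pick's theorem, the interior count of the dilated polygon is 120 − 16/2 + 1 = 113.

113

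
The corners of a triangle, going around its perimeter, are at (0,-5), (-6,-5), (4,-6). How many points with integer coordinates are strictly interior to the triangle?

By the shoelace formula, twice the signed area is |[0·(-5) − (-6)·(-5)] + [(-6)·(-6) − 4·(-5)] + [4·(-5) − 0·(-6)]| = 6, so the area is 3.
Along each edge there are gcd(|Δx|,|Δy|)+1 lattice points, so counting each shared vertex once the boundary has gcd(6,0) + gcd(10,1) + gcd(4,1) = 6+1+1 = 8.
By Pick's theorem A = I + B/2 − 1, so I = 3 − 8/2 + 1 = 0.

0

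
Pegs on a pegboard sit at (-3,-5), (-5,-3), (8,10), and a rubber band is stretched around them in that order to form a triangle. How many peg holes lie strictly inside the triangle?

By the shoelace formula, twice the signed area is |((-3)·(-3) − (-5)·(-5)) + ((-5)·10 − 8·(-3)) + (8·(-5) − (-3)·10)| = 52, so the area is 26.
Summing gcd(|Δx|,|Δy|) over the edges gives the boundary count: gcd(2,2) + gcd(13,13) + gcd(11,15) = 2+13+1 = 16.
Pick's theorem gives I = A − B/2 + 1 = 26 − 16/2 + 1 = 19.

19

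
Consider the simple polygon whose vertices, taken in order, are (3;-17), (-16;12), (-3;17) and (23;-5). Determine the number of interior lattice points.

Using the shoelace formula, 2A = |(3·12 − (-16)·(-17)) + ((-16)·17 − (-3)·12) + ((-3)·(-5) − 23·17) + (23·(-17) − 3·(-5))| = 1224, so the area is 612.
Summing gcd(|Δx|,|Δy|) over the edges gives the boundary count: gcd(19,29) + gcd(13,5) + gcd(26,22) + gcd(20,12) = 1+1+2+4 = 8.
Pick's theorem gives I = A − B/2 + 1 = 612 − 8/2 + 1 = 609.

609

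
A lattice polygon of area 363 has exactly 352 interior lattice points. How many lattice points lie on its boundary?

24

Pick's theorem gives A = I + B/2 − 1, so B = 2(A − I + 1) = 2(363 − 352 + 1) = 24.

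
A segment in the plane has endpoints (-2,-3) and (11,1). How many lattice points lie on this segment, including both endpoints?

2

The number of lattice points on a segment between lattice points is gcd(|Δx|,|Δy|) + 1 = gcd(13,4) + 1 = 1 + 1 = 2.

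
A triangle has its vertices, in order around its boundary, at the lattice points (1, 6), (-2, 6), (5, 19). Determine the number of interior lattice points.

By the shoelace formula, twice the signed area is |[1·6 − (-2)·6] + [(-2)·19 − 5·6] + [5·6 − 1·19]| = 39, so the area is 39/2.
The number of boundary lattice points is Σ gcd(|Δx|,|Δy|) = gcd(3,0) + gcd(7,13) + gcd(4,13) = 3+1+1 = 5.
By Pick's theorem A = I + B/2 − 1, so I = 39/2 − 5/2 + 1 = 18.

18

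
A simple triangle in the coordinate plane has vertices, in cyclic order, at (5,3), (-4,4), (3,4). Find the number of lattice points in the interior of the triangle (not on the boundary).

The shoelace formula gives twice the area as |[5·4 − (-4)·3] + [(-4)·4 − 3·4] + [3·3 − 5·4]| = 7, so the area is 3.5.
The number of boundary lattice points is Σ gcd(|Δx|,|Δy|) = gcd(9,1) + gcd(7,0) + gcd(2,1) = 1+7+1 = 9.
By Pick's theorem A = I + B/2 − 1, so I = 3.5 − 9/2 + 1 = 0.

0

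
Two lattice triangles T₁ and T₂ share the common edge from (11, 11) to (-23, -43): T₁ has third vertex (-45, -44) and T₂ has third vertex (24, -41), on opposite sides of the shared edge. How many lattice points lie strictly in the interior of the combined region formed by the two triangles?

The union is the simple quadrilateral with vertices (11, 11), (-45, -44), (-23, -43), (24, -41) in order.
By the shoelace formula, twice the signed area is |(11·(-44) − (-45)·11) + ((-45)·(-43) − (-23)·(-44)) + ((-23)·(-41) − 24·(-43)) + (24·11 − 11·(-41))| = 3624, so the area is 1812.
Summing gcd(|Δx|,|Δy|) over the edges gives the boundary count: gcd(56,55) + gcd(22,1) + gcd(47,2) + gcd(13,52) = 1+1+1+13 = 16.
By Pick's theorem I = A − B/2 + 1 = 1812 − 16/2 + 1 = 1805.

1805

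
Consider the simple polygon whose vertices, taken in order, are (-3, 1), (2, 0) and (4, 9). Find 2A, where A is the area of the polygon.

47

By the shoelace formula, twice the signed area is |[(-3)·0 − 2·1] + [2·9 − 4·0] + [4·1 − (-3)·9]| = 47, so the area is 47/2.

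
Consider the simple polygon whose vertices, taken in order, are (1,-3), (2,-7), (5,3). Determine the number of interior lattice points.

By the shoelace formula, twice the signed area is |(1·(-7) − 2·(-3)) + (2·3 − 5·(-7)) + (5·(-3) − 1·3)| = 22, so the area is 11.
The number of boundary lattice points is Σ gcd(|Δx|,|Δy|) = gcd(1,4) + gcd(3,10) + gcd(4,6) = 1+1+2 = 4.
Pick's theorem gives I = A − B/2 + 1 = 11 − 4/2 + 1 = 10.

10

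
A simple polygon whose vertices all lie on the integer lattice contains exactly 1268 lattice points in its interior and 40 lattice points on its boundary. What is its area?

1287

Pick's theorem states A = I + B/2 − 1, so A = 1268 + 40/2 − 1 = 1287.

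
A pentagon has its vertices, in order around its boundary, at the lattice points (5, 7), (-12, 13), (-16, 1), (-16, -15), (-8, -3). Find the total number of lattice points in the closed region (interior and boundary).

258

The shoelace formula gives twice the area as |(5·13 − (-12)·7) + ((-12)·1 − (-16)·13) + ((-16)·(-15) − (-16)·1) + ((-16)·(-3) − (-8)·(-15)) + ((-8)·7 − 5·(-3))| = 488, so the area is 244.
The number of boundary lattice points is Σ gcd(|Δx|,|Δy|) = gcd(17,6) + gcd(4,12) + gcd(0,16) + gcd(8,12) + gcd(13,10) = 1+4+16+4+1 = 26.
Pick's theorem gives I = A − B/2 + 1 = 244 − 26/2 + 1 = 232, so the closed region contains I + B = 232 + 26 = 258 lattice points.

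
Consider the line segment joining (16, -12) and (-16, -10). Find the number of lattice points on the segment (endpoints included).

The number of lattice points on a segment between lattice points is gcd(|Δx|,|Δy|) + 1 = gcd(32,2) + 1 = 2 + 1 = 3.

3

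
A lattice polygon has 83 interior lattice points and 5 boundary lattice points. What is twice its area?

By Pick's theorem, A = I + B/2 − 1 = 83 + 5/2 − 1 = 169/2.
Hence 2A = 169.

169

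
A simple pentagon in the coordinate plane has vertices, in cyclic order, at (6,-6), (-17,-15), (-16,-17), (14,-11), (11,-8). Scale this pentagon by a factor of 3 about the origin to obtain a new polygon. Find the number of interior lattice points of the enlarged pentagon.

By the shoelace formula, twice the signed area is |(6·(-15) − (-17)·(-6)) + ((-17)·(-17) − (-16)·(-15)) + ((-16)·(-11) − 14·(-17)) + (14·(-8) − 11·(-11)) + (11·(-6) − 6·(-8))| = 262, so the area is 131.
Along each edge there are gcd(|Δx|,|Δy|)+1 lattice points, so counting each shared vertex once the boundary has gcd(23,9) + gcd(1,2) + gcd(30,6) + gcd(3,3) + gcd(5,2) = 1+1+6+3+1 = 12.
Scaling by 3 multiplies the area by 3² = 9 (so the new area is 1179) and multiplies the boundary lattice-point count by 3, giving 36.
By Pick's theorem, the interior count of the dilated polygon is 1179 − 36/2 + 1 = 1162.

1162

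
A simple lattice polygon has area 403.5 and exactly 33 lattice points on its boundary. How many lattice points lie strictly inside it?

388

Pick's theorem A = I + B/2 − 1 rearranges to I = A − B/2 + 1 = 403.5 − 33/2 + 1 = 388.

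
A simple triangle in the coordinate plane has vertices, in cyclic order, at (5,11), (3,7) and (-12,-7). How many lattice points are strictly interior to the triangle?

15

The shoelace formula gives twice the area as |(5·7 − 3·11) + (3·(-7) − (-12)·7) + ((-12)·11 − 5·(-7))| = 32, so the area is 16.
Summing gcd(|Δx|,|Δy|) over the edges gives the boundary count: gcd(2,4) + gcd(15,14) + gcd(17,18) = 2+1+1 = 4.
By Pick's theorem A = I + B/2 − 1, so I = 16 − 4/2 + 1 = 15.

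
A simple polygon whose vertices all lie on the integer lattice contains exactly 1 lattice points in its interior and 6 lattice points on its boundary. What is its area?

3

By Pick's theorem, A = I + B/2 − 1 = 1 + 6/2 − 1 = 3.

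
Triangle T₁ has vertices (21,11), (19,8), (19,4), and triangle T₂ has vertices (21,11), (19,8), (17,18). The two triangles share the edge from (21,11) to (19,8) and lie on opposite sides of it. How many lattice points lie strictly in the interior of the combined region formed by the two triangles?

14

The union is the simple quadrilateral with vertices (21,11), (19,4), (19,8), (17,18) in order.
By the shoelace formula, twice the signed area is |[21·4 − 19·11] + [19·8 − 19·4] + [19·18 − 17·8] + [17·11 − 21·18]| = 34, so the area is 17.
Summing gcd(|Δx|,|Δy|) over the edges gives the boundary count: gcd(2,7) + gcd(0,4) + gcd(2,10) + gcd(4,7) = 1+4+2+1 = 8.
By Pick's theorem I = A − B/2 + 1 = 17 − 8/2 + 1 = 14.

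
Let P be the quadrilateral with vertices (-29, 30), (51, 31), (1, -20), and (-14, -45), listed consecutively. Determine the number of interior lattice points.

The shoelace formula gives twice the area as |[(-29)·31 − 51·30] + [51·(-20) − 1·31] + [1·(-45) − (-14)·(-20)] + [(-14)·30 − (-29)·(-45)]| = 5530, so the area is 2765.
The number of boundary lattice points is Σ gcd(|Δx|,|Δy|) = gcd(80,1) + gcd(50,51) + gcd(15,25) + gcd(15,75) = 1+1+5+15 = 22.
By Pick's theorem A = I + B/2 − 1, so I = 2765 − 22/2 + 1 = 2755.

2755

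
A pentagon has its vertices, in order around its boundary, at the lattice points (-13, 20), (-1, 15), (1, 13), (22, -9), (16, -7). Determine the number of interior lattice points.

Using the shoelace formula, 2A = |[(-13)·15 − (-1)·20] + [(-1)·13 − 1·15] + [1·(-9) − 22·13] + [22·(-7) − 16·(-9)] + [16·20 − (-13)·(-7)]| = 279, so the area is 279/2.
Summing gcd(|Δx|,|Δy|) over the edges gives the boundary count: gcd(12,5) + gcd(2,2) + gcd(21,22) + gcd(6,2) + gcd(29,27) = 1+2+1+2+1 = 7.
Pick's theorem gives I = A − B/2 + 1 = 279/2 − 7/2 + 1 = 137.

137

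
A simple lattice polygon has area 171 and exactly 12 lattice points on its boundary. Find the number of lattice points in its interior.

166

Pick's theorem A = I + B/2 − 1 rearranges to I = A − B/2 + 1 = 171 − 12/2 + 1 = 166.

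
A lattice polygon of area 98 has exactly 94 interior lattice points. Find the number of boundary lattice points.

10

Pick's theorem gives A = I + B/2 − 1, so B = 2(A − I + 1) = 2(98 − 94 + 1) = 10.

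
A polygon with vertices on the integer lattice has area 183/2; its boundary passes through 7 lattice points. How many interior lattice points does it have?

Pick's theorem A = I + B/2 − 1 rearranges to I = A − B/2 + 1 = 183/2 − 7/2 + 1 = 89.

89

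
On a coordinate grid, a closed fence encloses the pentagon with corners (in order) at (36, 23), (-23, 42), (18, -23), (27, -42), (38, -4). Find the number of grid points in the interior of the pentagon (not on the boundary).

2091

Using the shoelace formula, 2A = |[36·42 − (-23)·23] + [(-23)·(-23) − 18·42] + [18·(-42) − 27·(-23)] + [27·(-4) − 38·(-42)] + [38·23 − 36·(-4)]| = 4185, so the area is 2092.5.
The number of boundary lattice points is Σ gcd(|Δx|,|Δy|) = gcd(59,19) + gcd(41,65) + gcd(9,19) + gcd(11,38) + gcd(2,27) = 1+1+1+1+1 = 5.
By Pick's theorem A = I + B/2 − 1, so I = 2092.5 − 5/2 + 1 = 2091.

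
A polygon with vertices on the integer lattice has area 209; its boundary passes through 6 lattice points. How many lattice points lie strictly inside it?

207

From Pick's theorem, I = A − B/2 + 1 = 209 − 6/2 + 1 = 207.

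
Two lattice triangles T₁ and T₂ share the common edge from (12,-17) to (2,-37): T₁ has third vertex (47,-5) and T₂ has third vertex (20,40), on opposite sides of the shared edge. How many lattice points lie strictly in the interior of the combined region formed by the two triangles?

The union is the simple quadrilateral with vertices (12,-17), (47,-5), (2,-37), (20,40) in order.
Using the shoelace formula, 2A = |[12·(-5) − 47·(-17)] + [47·(-37) − 2·(-5)] + [2·40 − 20·(-37)] + [20·(-17) − 12·40]| = 990, so the area is 495.
The number of boundary lattice points is Σ gcd(|Δx|,|Δy|) = gcd(35,12) + gcd(45,32) + gcd(18,77) + gcd(8,57) = 1+1+1+1 = 4.
By Pick's theorem I = A − B/2 + 1 = 495 − 4/2 + 1 = 494.

494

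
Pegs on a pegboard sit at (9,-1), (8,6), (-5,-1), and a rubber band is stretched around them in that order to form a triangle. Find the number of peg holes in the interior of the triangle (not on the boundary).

The shoelace formula gives twice the area as |[9·6 − 8·(-1)] + [8·(-1) − (-5)·6] + [(-5)·(-1) − 9·(-1)]| = 98, so the area is 49.
Summing gcd(|Δx|,|Δy|) over the edges gives the boundary count: gcd(1,7) + gcd(13,7) + gcd(14,0) = 1+1+14 = 16.
By Pick's theorem A = I + B/2 − 1, so I = 49 − 16/2 + 1 = 42.

42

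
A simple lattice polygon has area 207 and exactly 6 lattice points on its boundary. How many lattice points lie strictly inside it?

From Pick's theorem, I = A − B/2 + 1 = 207 − 6/2 + 1 = 205.

205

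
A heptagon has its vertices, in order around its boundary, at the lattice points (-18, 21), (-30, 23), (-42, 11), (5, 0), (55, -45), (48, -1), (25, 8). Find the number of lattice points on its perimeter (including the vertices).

Summing gcd(|Δx|,|Δy|) over the edges gives the boundary count: gcd(12,2) + gcd(12,12) + gcd(47,11) + gcd(50,45) + gcd(7,44) + gcd(23,9) + gcd(43,13) = 2+12+1+5+1+1+1 = 23.

23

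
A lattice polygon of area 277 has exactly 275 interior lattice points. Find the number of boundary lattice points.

Pick's theorem gives A = I + B/2 − 1, so B = 2(A − I + 1) = 2(277 − 275 + 1) = 6.

6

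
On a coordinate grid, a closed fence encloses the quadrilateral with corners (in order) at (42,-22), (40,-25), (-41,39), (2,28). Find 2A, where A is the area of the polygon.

2081

Using the shoelace formula, 2A = |[42·(-25) − 40·(-22)] + [40·39 − (-41)·(-25)] + [(-41)·28 − 2·39] + [2·(-22) − 42·28]| = 2081, so the area is 1040.5.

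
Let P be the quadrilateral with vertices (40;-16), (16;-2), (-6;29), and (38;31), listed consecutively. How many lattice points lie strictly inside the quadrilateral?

The shoelace formula gives twice the area as |[40·(-2) − 16·(-16)] + [16·29 − (-6)·(-2)] + [(-6)·31 − 38·29] + [38·(-16) − 40·31]| = 2508, so the area is 1254.
Summing gcd(|Δx|,|Δy|) over the edges gives the boundary count: gcd(24,14) + gcd(22,31) + gcd(44,2) + gcd(2,47) = 2+1+2+1 = 6.
By Pick's theorem A = I + B/2 − 1, so I = 1254 − 6/2 + 1 = 1252.

1252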